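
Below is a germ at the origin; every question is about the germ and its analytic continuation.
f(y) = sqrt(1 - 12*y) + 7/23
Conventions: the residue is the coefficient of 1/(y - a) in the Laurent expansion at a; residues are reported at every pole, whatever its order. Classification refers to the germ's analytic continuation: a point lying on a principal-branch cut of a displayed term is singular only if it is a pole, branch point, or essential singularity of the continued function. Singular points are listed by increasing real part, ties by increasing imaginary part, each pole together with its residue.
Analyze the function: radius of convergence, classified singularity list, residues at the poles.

Branch term (1)*sqrt(1 - y/(1/12)): its argument vanishes at y = 1/12, a square-root branch point, modulus 1/12.
The radius of convergence is the smallest modulus among the singular points: 1/12.

Radius of convergence at 0: 1/12.
At 1/12: an algebraic (square-root) branch point.


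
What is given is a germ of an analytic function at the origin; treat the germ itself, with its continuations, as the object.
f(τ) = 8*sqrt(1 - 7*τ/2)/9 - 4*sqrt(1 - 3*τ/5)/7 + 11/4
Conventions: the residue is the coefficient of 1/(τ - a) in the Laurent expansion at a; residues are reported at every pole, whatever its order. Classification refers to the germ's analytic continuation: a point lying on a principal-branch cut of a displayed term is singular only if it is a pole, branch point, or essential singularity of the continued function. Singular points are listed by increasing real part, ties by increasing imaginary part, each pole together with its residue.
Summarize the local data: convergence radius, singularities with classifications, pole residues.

Radius of convergence at 0: 2/7.
At 2/7: an algebraic (square-root) branch point.
At 5/3: an algebraic (square-root) branch point.

Branch term (-4/7)*sqrt(1 - τ/(5/3)): its argument vanishes at τ = 5/3, a square-root branch point, modulus 5/3.
Branch term (8/9)*sqrt(1 - τ/(2/7)): its argument vanishes at τ = 2/7, a square-root branch point, modulus 2/7.
The radius of convergence is the smallest modulus among the singular points: 2/7.
List the singular points by increasing real part (a conjugate pair: the negative imaginary part first).


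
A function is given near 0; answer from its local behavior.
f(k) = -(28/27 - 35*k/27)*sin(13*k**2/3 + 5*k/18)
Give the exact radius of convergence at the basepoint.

The factor -sin(13*k**2/3 + 5*k/18) is entire and contributes no finite singular point.
The polynomial part has no poles.
No finite singular points: the Taylor series at 0 converges everywhere.

The radius of convergence is infinite.


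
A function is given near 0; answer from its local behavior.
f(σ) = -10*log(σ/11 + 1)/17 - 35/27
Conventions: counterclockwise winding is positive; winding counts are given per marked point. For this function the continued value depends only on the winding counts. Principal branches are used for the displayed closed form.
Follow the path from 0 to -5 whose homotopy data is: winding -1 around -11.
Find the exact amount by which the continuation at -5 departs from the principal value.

The rational part is single-valued and drops out of the difference; each branch term changes only by its own monodromy.
(-10/17)*log(1 - σ/(-11)): each positive loop around -11 adds 2*pi*i to the log, so winding -1 contributes (-10/17)*(-1)*2*pi*i = (20/17)*pi*i.
Summing the contributions at σ = -5 gives (20/17)*pi*i.

Continued minus principal equals (20/17)*pi*i.


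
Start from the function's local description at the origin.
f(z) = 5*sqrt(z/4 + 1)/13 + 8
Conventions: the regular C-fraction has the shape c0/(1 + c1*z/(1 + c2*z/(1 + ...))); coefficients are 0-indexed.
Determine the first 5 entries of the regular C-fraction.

Taylor coefficients (expand at 0): a_0 = 109/13, a_1 = 5/104, a_2 = -5/1664, a_3 = 5/13312, a_4 = -25/425984.
c0 = a_0 = 109/13. Peel one level at a time: if S = 1 + c*z/S' with S'(0) = 1, then c is the z-coefficient of S and S' = c*z/(S - 1).
S_1 = c0/f = 1 + (-5/872)*z + (595/1520768)*z^2 + ...; c1 = -5/872.
S_2 = c1*z/(S_1 - 1) = 1 + (119/1744)*z + (-1/256)*z^2 + ...; c2 = 119/1744.
S_3 = c2*z/(S_2 - 1) = 1 + (109/1904)*z + (-14061/3625216)*z^2 + ...; c3 = 109/1904.
S_4 = c3*z/(S_3 - 1) = 1 + (129/1904)*z + ...; c4 = 129/1904.

The regular C-fraction coefficients are [109/13, -5/872, 119/1744, 109/1904, 129/1904].


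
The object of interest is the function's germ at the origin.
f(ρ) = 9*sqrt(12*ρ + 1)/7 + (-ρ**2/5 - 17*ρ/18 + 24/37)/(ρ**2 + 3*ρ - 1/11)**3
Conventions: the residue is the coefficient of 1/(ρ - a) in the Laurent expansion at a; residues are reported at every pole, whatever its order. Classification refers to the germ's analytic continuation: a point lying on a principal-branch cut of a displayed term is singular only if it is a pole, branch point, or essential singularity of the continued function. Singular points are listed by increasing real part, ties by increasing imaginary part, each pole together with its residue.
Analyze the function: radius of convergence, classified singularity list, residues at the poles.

Radius of convergence at 0: -3/2 + (1/22)*sqrt(1133).
At -3/2 - (1/22)*sqrt(1133): a pole of order 3; residue -(475827/404308990)*sqrt(1133).
At -1/12: an algebraic (square-root) branch point.
At -3/2 + (1/22)*sqrt(1133): a pole of order 3; residue (475827/404308990)*sqrt(1133).


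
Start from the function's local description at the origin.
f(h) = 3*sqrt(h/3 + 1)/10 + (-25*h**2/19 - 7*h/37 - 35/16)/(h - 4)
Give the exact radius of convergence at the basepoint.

Denominator factor (h - 4): pole of order 1 at 4, modulus 4.
Branch term (3/10)*sqrt(1 - h/(-3)): its argument vanishes at h = -3, a square-root branch point, modulus 3.
The radius of convergence is the smallest modulus among the singular points: 3.

The radius of convergence is 3.


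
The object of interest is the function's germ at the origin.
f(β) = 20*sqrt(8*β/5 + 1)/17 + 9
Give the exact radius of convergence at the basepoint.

Branch term (20/17)*sqrt(1 - β/(-5/8)): its argument vanishes at β = -5/8, a square-root branch point, modulus 5/8.
The radius of convergence is the smallest modulus among the singular points: 5/8.

The radius of convergence is 5/8.


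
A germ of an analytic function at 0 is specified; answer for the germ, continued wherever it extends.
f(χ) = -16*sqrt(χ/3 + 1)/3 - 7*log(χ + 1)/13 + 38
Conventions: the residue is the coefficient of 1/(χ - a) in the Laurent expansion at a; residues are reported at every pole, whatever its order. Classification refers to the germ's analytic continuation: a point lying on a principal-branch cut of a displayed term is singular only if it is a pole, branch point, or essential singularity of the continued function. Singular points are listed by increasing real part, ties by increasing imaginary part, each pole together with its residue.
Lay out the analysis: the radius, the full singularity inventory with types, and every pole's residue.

Branch term (-16/3)*sqrt(1 - χ/(-3)): its argument vanishes at χ = -3, a square-root branch point, modulus 3.
Branch term (-7/13)*log(1 - χ/(-1)): its argument vanishes at χ = -1, a logarithmic branch point, modulus 1.
The radius of convergence is the smallest modulus among the singular points: 1.
List the singular points by increasing real part (a conjugate pair: the negative imaginary part first).

Radius of convergence at 0: 1.
At -3: an algebraic (square-root) branch point.
At -1: a logarithmic branch point.


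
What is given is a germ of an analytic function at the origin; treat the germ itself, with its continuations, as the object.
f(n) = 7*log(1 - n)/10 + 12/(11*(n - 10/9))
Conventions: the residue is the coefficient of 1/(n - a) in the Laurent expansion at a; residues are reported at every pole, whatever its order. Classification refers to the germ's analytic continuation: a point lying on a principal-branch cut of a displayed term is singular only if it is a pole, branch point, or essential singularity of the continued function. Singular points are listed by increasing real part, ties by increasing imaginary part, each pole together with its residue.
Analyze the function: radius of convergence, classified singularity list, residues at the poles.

Denominator factor (n - 10/9): pole of order 1 at 10/9, modulus 10/9.
Branch term (7/10)*log(1 - n/(1)): its argument vanishes at n = 1, a logarithmic branch point, modulus 1.
The radius of convergence is the smallest modulus among the singular points: 1.
The branch term is analytic at 10/9 and contributes nothing to the residue; only the rational part matters.
At the order-1 pole 10/9 set g(n) = (n - (10/9))*(rational part) = 12/11.
Simple pole: residue = g(a) at a = 10/9, which is 12/11.
List the singular points by increasing real part (a conjugate pair: the negative imaginary part first).

Radius of convergence at 0: 1.
At 1: a logarithmic branch point.
At 10/9: a pole of order 1; residue 12/11.


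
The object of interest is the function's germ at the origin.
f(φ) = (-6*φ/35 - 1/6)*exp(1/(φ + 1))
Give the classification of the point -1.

The point is an essential singularity.

The exponent 1/(φ - (-1)) has a pole at -1, so exp(1/(φ - (-1))) takes every nonzero value near it: an essential singularity (not a pole of any order).


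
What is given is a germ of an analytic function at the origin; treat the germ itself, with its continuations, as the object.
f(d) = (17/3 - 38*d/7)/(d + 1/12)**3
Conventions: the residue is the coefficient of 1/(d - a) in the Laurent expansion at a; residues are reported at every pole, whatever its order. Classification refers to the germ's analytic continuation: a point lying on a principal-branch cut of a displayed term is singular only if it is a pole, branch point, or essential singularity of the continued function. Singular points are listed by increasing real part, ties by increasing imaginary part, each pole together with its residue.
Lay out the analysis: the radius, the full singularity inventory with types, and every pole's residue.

Radius of convergence at 0: 1/12.
At -1/12: a pole of order 3; residue 0.

Denominator factor (d + 1/12)^3: pole of order 3 at -1/12, modulus 1/12.
The radius of convergence is the smallest modulus among the singular points: 1/12.
At the order-3 pole -1/12 set g(d) = (d - (-1/12))^3*f(d) = 17/3 - 38*d/7.
Order-3 pole: residue = g''(a)/2; g''(-1/12) = 0, so the residue is 0.


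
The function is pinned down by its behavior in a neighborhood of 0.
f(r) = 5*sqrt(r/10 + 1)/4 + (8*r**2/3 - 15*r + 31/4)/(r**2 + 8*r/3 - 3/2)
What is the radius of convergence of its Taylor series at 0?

Denominator factor (r**2 + 8*r/3 - 3/2): discriminant 118/9, real irrational roots -4/3 + (1/6)*sqrt(118) and -4/3 - (1/6)*sqrt(118); poles of order 1, moduli -4/3 + (1/6)*sqrt(118) and 4/3 + (1/6)*sqrt(118).
Branch term (5/4)*sqrt(1 - r/(-10)): its argument vanishes at r = -10, a square-root branch point, modulus 10.
The radius of convergence is the smallest modulus among the singular points: -4/3 + (1/6)*sqrt(118).

The radius of convergence is -4/3 + (1/6)*sqrt(118).


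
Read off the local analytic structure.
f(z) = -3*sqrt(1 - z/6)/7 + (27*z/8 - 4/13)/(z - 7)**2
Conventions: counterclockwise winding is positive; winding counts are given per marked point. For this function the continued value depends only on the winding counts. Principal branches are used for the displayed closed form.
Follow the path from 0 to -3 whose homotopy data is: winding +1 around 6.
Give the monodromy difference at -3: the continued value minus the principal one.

Continued minus principal equals (3/7)*sqrt(6).

The rational part is single-valued and drops out of the difference; each branch term changes only by its own monodromy.
(-3/7)*sqrt(1 - z/(6)): winding +1 is odd, the square root flips sign, contributing -2*(-3/7)*sqrt(1 - (-3)/(6)) = -2*(-3/7)*sqrt(3/2) = (3/7)*sqrt(6).
Summing the contributions at z = -3 gives (3/7)*sqrt(6).


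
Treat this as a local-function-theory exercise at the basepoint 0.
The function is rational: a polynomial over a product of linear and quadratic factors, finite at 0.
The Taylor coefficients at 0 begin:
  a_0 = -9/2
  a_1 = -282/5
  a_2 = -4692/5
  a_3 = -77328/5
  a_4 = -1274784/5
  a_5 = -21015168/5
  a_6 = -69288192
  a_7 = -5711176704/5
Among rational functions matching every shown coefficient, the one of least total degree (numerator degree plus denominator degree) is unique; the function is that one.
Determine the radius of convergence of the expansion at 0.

The radius of convergence is -1 + (3/4)*sqrt(2).

No rational of total degree below 3 reproduces all 8 coefficients; solving the [1/2] Pade equations on them gives f(ξ) = (9/16 - 39*ξ/20)/(ξ**2 + 2*ξ - 1/8), whose expansion matches every shown term.
Denominator factor (ξ**2 + 2*ξ - 1/8): discriminant 9/2, real irrational roots -1 + (3/4)*sqrt(2) and -1 - (3/4)*sqrt(2); poles of order 1, moduli -1 + (3/4)*sqrt(2) and 1 + (3/4)*sqrt(2).
The radius of convergence is the smallest modulus among the singular points: -1 + (3/4)*sqrt(2).


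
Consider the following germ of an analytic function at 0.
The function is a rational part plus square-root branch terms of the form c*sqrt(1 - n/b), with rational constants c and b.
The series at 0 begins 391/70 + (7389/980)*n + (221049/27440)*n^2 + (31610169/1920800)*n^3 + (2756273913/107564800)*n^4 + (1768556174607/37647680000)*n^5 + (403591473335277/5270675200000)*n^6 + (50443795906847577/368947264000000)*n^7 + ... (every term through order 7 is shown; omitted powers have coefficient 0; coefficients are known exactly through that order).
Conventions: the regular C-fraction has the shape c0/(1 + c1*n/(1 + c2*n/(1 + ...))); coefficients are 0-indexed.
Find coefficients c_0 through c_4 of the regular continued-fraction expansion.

Taylor coefficients (read off): a_0 = 391/70, a_1 = 7389/980, a_2 = 221049/27440, a_3 = 31610169/1920800, a_4 = 2756273913/107564800.
c0 = a_0 = 391/70. Peel one level at a time: if S = 1 + c*n/S' with S'(0) = 1, then c is the n-coefficient of S and S' = c*n/(S - 1).
S_1 = c0/f = 1 + (-7389/5474)*n + (3252069/8561336)*n^2 + ...; c1 = -7389/5474.
S_2 = c1*n/(S_1 - 1) = 1 + (361341/1284044)*n + (-56140533/53923280)*n^2 + ...; c2 = 361341/1284044.
S_3 = c2*n/(S_2 - 1) = 1 + (90333121/24416540)*n + (11962168371/884467600)*n^2 + ...; c3 = 90333121/24416540.
S_4 = c3*n/(S_3 - 1) = 1 + (-25117494201/6870861940)*n + ...; c4 = -25117494201/6870861940.

The regular C-fraction coefficients are [391/70, -7389/5474, 361341/1284044, 90333121/24416540, -25117494201/6870861940].


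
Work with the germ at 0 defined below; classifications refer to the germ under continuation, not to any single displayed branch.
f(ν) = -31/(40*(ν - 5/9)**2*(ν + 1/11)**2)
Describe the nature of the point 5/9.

The denominator factor ν - 5/9 vanishes at 5/9 and appears to the power 2; the numerator there equals -31/40, nonzero, and no other factor vanishes.
Hence a pole whose order is the multiplicity, 2.

The point is a pole of order 2.


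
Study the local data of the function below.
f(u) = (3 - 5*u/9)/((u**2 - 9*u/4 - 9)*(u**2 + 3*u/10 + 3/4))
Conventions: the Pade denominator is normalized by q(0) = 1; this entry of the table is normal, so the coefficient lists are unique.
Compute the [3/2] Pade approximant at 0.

Taylor coefficients needed (expand at 0): a_0 = -4/9, a_1 = 451/1215, a_2 = 8417/24300, a_3 = -2569949/4374000, a_4 = -7265461/29160000, a_5 = 14073391651/15746400000.
Write the denominator as Q(u) = 1 + q1*u + q2*u^2. Requiring Q*f - P = O(u^6) with deg P <= 3 kills the coefficients of u^4..u^5 in Q*f:
  u^4: a_4 + q1*a_3 + q2*a_2 = 0, i.e. -7265461/29160000 + (-2569949/4374000)*q1 + (8417/24300)*q2 = 0.
  u^5: a_5 + q1*a_4 + q2*a_3 = 0, i.e. 14073391651/15746400000 + (-7265461/29160000)*q1 + (-2569949/4374000)*q2 = 0.
Solving this linear system: q1 = 975627263/2579931020, q2 = 31596593443/23219379180.
The numerator is Q*f truncated at degree 3: P0 = a_0 = -4/9; P1 = a_1 + q1*a_0 = 6367101680/31346161893; P2 = a_2 + q1*a_1 + q2*a_0 = -3700237412/31346161893; P3 = a_3 + q1*a_2 + q2*a_1 = 4565567944/94038485679.

The Pade approximant has numerator coefficients [-4/9, 6367101680/31346161893, -3700237412/31346161893, 4565567944/94038485679]; denominator coefficients [1, 975627263/2579931020, 31596593443/23219379180].


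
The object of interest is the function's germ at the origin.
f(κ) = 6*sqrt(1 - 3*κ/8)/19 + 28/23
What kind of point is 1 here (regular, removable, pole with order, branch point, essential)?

There is no denominator, hence no pole anywhere.
Branch term sqrt(1 - κ/(8/3)): argument at 1 is 5/8, nonzero, so 1 is not its branch point (a point on a principal cut is still regular for the continued germ).
So the germ continues analytically to 1.

The point is a regular point.


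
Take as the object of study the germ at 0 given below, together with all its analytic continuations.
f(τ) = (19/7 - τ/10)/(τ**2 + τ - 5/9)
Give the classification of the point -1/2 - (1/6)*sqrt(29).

The point is a pole of order 1.

The denominator factor τ**2 + τ - 5/9 vanishes at -1/2 - (1/6)*sqrt(29) and appears to the power 1; the numerator there equals 387/140 + (1/60)*sqrt(29), nonzero, and no other factor vanishes.
Hence a pole whose order is the multiplicity, 1.


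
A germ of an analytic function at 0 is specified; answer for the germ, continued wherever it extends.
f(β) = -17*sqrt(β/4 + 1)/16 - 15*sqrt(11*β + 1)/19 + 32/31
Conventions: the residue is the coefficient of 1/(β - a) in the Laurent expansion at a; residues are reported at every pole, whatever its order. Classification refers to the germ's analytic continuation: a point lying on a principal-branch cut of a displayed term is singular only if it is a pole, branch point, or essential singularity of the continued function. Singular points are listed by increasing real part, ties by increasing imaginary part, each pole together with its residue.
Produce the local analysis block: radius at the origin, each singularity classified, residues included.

Branch term (-17/16)*sqrt(1 - β/(-4)): its argument vanishes at β = -4, a square-root branch point, modulus 4.
Branch term (-15/19)*sqrt(1 - β/(-1/11)): its argument vanishes at β = -1/11, a square-root branch point, modulus 1/11.
The radius of convergence is the smallest modulus among the singular points: 1/11.
List the singular points by increasing real part (a conjugate pair: the negative imaginary part first).

Radius of convergence at 0: 1/11.
At -4: an algebraic (square-root) branch point.
At -1/11: an algebraic (square-root) branch point.


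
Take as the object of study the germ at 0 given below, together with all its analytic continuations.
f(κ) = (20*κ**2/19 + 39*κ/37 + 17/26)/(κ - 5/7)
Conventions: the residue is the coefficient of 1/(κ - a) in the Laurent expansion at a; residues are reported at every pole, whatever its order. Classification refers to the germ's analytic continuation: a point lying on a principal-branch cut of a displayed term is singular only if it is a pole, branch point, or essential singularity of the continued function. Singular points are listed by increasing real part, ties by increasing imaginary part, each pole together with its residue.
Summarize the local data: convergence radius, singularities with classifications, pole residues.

Radius of convergence at 0: 5/7.
At 5/7: a pole of order 1; residue 1740909/895622.

Denominator factor (κ - 5/7): pole of order 1 at 5/7, modulus 5/7.
The radius of convergence is the smallest modulus among the singular points: 5/7.
At the order-1 pole 5/7 set g(κ) = (κ - (5/7))*f(κ) = 20*κ**2/19 + 39*κ/37 + 17/26.
Simple pole: residue = g(a) at a = 5/7, which is 1740909/895622.


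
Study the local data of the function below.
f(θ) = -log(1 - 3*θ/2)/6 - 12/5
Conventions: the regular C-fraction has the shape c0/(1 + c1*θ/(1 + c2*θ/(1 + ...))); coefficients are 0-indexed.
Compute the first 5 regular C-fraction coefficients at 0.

The regular C-fraction coefficients are [-12/5, 5/48, -41/48, -9/41, -87/164].

Taylor coefficients (expand at 0): a_0 = -12/5, a_1 = 1/4, a_2 = 3/16, a_3 = 3/16, a_4 = 27/128.
c0 = a_0 = -12/5. Peel one level at a time: if S = 1 + c*θ/S' with S'(0) = 1, then c is the θ-coefficient of S and S' = c*θ/(S - 1).
S_1 = c0/f = 1 + (5/48)*θ + (205/2304)*θ^2 + ...; c1 = 5/48.
S_2 = c1*θ/(S_1 - 1) = 1 + (-41/48)*θ + (-3/16)*θ^2 + ...; c2 = -41/48.
S_3 = c2*θ/(S_2 - 1) = 1 + (-9/41)*θ + (-783/6724)*θ^2 + ...; c3 = -9/41.
S_4 = c3*θ/(S_3 - 1) = 1 + (-87/164)*θ + ...; c4 = -87/164.


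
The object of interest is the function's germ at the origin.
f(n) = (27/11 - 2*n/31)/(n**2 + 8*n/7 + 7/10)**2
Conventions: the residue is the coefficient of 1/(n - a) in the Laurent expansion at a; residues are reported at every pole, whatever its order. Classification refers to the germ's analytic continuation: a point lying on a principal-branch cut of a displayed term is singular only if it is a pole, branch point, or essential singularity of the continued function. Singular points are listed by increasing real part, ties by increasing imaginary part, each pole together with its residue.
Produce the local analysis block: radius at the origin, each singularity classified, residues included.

Radius of convergence at 0: (1/10)*sqrt(70).
At (-4/7) - ((1/70)*sqrt(1830))*i: a pole of order 2; residue ((1457015/22839498)*sqrt(1830))*i.
At (-4/7) + ((1/70)*sqrt(1830))*i: a pole of order 2; residue -((1457015/22839498)*sqrt(1830))*i.


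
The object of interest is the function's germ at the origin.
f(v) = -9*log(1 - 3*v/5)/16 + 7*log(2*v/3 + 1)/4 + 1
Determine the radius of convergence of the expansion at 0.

The radius of convergence is 3/2.

Branch term (7/4)*log(1 - v/(-3/2)): its argument vanishes at v = -3/2, a logarithmic branch point, modulus 3/2.
Branch term (-9/16)*log(1 - v/(5/3)): its argument vanishes at v = 5/3, a logarithmic branch point, modulus 5/3.
The radius of convergence is the smallest modulus among the singular points: 3/2.


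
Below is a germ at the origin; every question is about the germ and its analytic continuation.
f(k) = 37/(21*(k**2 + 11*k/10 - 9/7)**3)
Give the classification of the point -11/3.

Denominator factors: k**2 + 11*k/10 - 9/7 = 5119/630 at k = -11/3 — none vanishes.
So the germ continues analytically to -11/3.

The point is a regular point.


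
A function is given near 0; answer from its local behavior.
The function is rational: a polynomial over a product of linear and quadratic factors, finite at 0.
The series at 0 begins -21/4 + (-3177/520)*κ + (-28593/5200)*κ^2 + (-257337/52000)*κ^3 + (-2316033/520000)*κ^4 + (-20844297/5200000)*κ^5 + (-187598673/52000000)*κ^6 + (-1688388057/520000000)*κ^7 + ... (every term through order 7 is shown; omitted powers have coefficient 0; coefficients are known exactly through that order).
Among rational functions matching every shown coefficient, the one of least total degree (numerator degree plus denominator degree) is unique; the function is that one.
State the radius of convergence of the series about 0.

No rational of total degree below 2 reproduces all 8 coefficients; solving the [1/1] Pade equations on them gives f(κ) = (20*κ/13 + 35/6)/(κ - 10/9), whose expansion matches every shown term.
Denominator factor (κ - 10/9): pole of order 1 at 10/9, modulus 10/9.
The radius of convergence is the smallest modulus among the singular points: 10/9.

The radius of convergence is 10/9.


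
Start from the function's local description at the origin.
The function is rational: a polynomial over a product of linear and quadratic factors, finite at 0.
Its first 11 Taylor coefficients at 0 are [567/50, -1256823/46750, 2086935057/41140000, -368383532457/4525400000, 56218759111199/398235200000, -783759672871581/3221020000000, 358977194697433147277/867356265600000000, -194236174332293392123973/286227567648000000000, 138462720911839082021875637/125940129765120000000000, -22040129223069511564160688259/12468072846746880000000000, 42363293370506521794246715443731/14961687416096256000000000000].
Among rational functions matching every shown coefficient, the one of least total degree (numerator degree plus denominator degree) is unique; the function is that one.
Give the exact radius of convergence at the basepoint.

The radius of convergence is -3/11 + (1/66)*sqrt(3954).

No rational of total degree below 9 reproduces all 11 coefficients; solving the [1/8] Pade equations on them gives f(ν) = (25*ν/17 + 14)/((ν**2 - 6*ν/11 - 5/6)**2*(ν**2 + 7*ν/9 + 4/3)**2), whose expansion matches every shown term.
Denominator factor (ν**2 - 6*ν/11 - 5/6)^2: discriminant 1318/363, real irrational roots 3/11 + (1/66)*sqrt(3954) and 3/11 - (1/66)*sqrt(3954); poles of order 2, moduli 3/11 + (1/66)*sqrt(3954) and -3/11 + (1/66)*sqrt(3954).
Denominator factor (ν**2 + 7*ν/9 + 4/3)^2: discriminant -383/81, complex-conjugate roots (-7/18) + ((1/18)*sqrt(383))*i and (-7/18) - ((1/18)*sqrt(383))*i; poles of order 2, moduli (2/3)*sqrt(3) and (2/3)*sqrt(3).
The radius of convergence is the smallest modulus among the singular points: -3/11 + (1/66)*sqrt(3954).


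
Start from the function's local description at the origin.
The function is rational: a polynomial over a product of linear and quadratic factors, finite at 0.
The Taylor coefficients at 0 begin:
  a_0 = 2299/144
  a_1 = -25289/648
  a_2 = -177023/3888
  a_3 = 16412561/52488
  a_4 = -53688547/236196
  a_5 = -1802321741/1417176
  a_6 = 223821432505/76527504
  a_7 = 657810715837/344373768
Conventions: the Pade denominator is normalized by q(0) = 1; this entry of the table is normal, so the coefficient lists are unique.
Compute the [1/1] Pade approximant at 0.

The Pade approximant has numerator coefficients [2299/144, -149435/2592]; denominator coefficients [1, -7/6].

Taylor coefficients needed (read off): a_0 = 2299/144, a_1 = -25289/648, a_2 = -177023/3888.
Write the denominator as Q(d) = 1 + q1*d. Requiring Q*f - P = O(d^3) with deg P <= 1 kills the coefficients of d^2..d^2 in Q*f:
  d^2: a_2 + q1*a_1 = 0, i.e. -177023/3888 + (-25289/648)*q1 = 0.
Solving this linear system: q1 = -7/6.
The numerator is Q*f truncated at degree 1: P0 = a_0 = 2299/144; P1 = a_1 + q1*a_0 = -149435/2592.


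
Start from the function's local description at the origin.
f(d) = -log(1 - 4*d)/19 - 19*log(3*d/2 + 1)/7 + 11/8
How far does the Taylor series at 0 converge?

Branch term (-1/19)*log(1 - d/(1/4)): its argument vanishes at d = 1/4, a logarithmic branch point, modulus 1/4.
Branch term (-19/7)*log(1 - d/(-2/3)): its argument vanishes at d = -2/3, a logarithmic branch point, modulus 2/3.
The radius of convergence is the smallest modulus among the singular points: 1/4.

The radius of convergence is 1/4.


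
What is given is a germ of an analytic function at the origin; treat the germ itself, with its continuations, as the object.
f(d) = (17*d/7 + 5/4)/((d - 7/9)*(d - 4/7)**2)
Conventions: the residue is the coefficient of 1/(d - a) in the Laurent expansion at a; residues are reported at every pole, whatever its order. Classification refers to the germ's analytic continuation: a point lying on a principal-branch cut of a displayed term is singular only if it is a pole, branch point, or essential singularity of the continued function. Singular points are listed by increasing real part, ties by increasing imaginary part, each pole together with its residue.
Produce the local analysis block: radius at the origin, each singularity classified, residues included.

Radius of convergence at 0: 4/7.
At 4/7: a pole of order 2; residue -49833/676.
At 7/9: a pole of order 1; residue 49833/676.

Denominator factor (d - 4/7)^2: pole of order 2 at 4/7, modulus 4/7.
Denominator factor (d - 7/9): pole of order 1 at 7/9, modulus 7/9.
The radius of convergence is the smallest modulus among the singular points: 4/7.
At the order-2 pole 4/7 set g(d) = (d - (4/7))^2*f(d) = (17*d/7 + 5/4)/(d - 7/9).
Order-2 pole: residue = g'(a); g'(4/7) = -49833/676, so the residue is -49833/676.
At the order-1 pole 7/9 set g(d) = (d - (7/9))*f(d) = (17*d/7 + 5/4)/(d - 4/7)**2.
Simple pole: residue = g(a) at a = 7/9, which is 49833/676.
List the singular points by increasing real part (a conjugate pair: the negative imaginary part first).


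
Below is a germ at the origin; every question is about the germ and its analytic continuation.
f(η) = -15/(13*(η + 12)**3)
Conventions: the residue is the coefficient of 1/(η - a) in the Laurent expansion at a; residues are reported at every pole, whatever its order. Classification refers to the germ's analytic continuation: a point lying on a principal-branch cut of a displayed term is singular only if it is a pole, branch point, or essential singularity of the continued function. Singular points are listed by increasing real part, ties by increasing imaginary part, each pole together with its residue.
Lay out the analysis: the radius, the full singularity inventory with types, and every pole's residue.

Denominator factor (η + 12)^3: pole of order 3 at -12, modulus 12.
The radius of convergence is the smallest modulus among the singular points: 12.
At the order-3 pole -12 set g(η) = (η - (-12))^3*f(η) = -15/13.
Order-3 pole: residue = g''(a)/2; g''(-12) = 0, so the residue is 0.

Radius of convergence at 0: 12.
At -12: a pole of order 3; residue 0.


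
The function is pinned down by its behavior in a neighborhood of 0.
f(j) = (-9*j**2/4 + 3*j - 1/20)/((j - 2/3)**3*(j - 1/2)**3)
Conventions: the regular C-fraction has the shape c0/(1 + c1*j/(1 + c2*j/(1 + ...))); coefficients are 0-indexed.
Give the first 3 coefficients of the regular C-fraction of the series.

Taylor coefficients (expand at 0): a_0 = -27/20, a_1 = 2673/40, a_2 = 28107/40.
c0 = a_0 = -27/20. Peel one level at a time: if S = 1 + c*j/S' with S'(0) = 1, then c is the j-coefficient of S and S' = c*j/(S - 1).
S_1 = c0/f = 1 + (99/2)*j + (11883/4)*j^2 + ...; c1 = 99/2.
S_2 = c1*j/(S_1 - 1) = 1 + (-3961/66)*j + ...; c2 = -3961/66.

The regular C-fraction coefficients are [-27/20, 99/2, -3961/66].


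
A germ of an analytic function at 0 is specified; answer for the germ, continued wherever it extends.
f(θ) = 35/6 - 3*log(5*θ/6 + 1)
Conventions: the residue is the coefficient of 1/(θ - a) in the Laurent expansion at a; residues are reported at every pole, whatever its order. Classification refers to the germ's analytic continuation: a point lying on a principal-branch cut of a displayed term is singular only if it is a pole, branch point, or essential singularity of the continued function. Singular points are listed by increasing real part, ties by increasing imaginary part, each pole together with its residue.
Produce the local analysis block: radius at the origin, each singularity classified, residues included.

Branch term (-3)*log(1 - θ/(-6/5)): its argument vanishes at θ = -6/5, a logarithmic branch point, modulus 6/5.
The radius of convergence is the smallest modulus among the singular points: 6/5.

Radius of convergence at 0: 6/5.
At -6/5: a logarithmic branch point.


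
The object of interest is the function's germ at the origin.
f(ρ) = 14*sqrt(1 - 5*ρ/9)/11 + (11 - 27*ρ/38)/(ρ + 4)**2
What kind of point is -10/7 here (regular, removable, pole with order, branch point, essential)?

Denominator factors: ρ + 4 = 18/7 at ρ = -10/7 — none vanishes.
Branch term sqrt(1 - ρ/(9/5)): argument at -10/7 is 113/63, nonzero, so -10/7 is not its branch point (a point on a principal cut is still regular for the continued germ).
So the germ continues analytically to -10/7.

The point is a regular point.


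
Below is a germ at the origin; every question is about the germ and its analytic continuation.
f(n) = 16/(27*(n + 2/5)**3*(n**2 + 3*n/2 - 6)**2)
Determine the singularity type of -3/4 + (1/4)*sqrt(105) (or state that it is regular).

The point is a pole of order 2.

The denominator factor n**2 + 3*n/2 - 6 vanishes at -3/4 + (1/4)*sqrt(105) and appears to the power 2; the numerator there equals 16/27, nonzero, and no other factor vanishes.
Hence a pole whose order is the multiplicity, 2.


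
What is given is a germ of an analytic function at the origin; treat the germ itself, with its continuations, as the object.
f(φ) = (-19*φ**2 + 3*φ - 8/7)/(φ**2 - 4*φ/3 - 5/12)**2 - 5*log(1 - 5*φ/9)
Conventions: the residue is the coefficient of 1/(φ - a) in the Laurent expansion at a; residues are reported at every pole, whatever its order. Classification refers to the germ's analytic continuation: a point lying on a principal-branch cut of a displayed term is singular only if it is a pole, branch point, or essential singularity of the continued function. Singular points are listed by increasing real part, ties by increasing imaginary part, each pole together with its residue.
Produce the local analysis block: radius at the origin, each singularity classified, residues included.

Radius of convergence at 0: -2/3 + (1/6)*sqrt(31).
At 2/3 - (1/6)*sqrt(31): a pole of order 2; residue (6633/13454)*sqrt(31).
At 2/3 + (1/6)*sqrt(31): a pole of order 2; residue -(6633/13454)*sqrt(31).
At 9/5: a logarithmic branch point.


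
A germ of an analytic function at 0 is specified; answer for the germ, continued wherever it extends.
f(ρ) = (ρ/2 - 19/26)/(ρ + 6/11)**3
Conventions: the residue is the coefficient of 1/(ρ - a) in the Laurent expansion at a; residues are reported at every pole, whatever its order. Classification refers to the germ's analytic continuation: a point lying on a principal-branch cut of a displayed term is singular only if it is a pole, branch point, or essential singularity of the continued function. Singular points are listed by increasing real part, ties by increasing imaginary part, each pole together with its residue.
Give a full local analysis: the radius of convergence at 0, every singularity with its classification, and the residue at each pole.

Radius of convergence at 0: 6/11.
At -6/11: a pole of order 3; residue 0.

Denominator factor (ρ + 6/11)^3: pole of order 3 at -6/11, modulus 6/11.
The radius of convergence is the smallest modulus among the singular points: 6/11.
At the order-3 pole -6/11 set g(ρ) = (ρ - (-6/11))^3*f(ρ) = ρ/2 - 19/26.
Order-3 pole: residue = g''(a)/2; g''(-6/11) = 0, so the residue is 0.


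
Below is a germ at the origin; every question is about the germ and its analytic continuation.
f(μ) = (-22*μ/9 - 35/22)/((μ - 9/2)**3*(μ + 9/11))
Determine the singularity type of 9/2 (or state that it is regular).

The denominator factor μ - 9/2 vanishes at 9/2 and appears to the power 3; the numerator there equals -277/22, nonzero, and no other factor vanishes.
Hence a pole whose order is the multiplicity, 3.

The point is a pole of order 3.


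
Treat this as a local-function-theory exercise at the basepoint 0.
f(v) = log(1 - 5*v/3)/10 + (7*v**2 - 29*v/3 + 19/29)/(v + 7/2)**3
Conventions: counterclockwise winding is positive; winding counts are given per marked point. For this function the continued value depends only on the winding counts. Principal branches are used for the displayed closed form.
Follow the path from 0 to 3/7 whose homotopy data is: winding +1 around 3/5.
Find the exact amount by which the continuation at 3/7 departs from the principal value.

The rational part is single-valued and drops out of the difference; each branch term changes only by its own monodromy.
(1/10)*log(1 - v/(3/5)): each positive loop around 3/5 adds 2*pi*i to the log, so winding +1 contributes (1/10)*(1)*2*pi*i = (1/5)*pi*i.
Summing the contributions at v = 3/7 gives (1/5)*pi*i.

Continued minus principal equals (1/5)*pi*i.


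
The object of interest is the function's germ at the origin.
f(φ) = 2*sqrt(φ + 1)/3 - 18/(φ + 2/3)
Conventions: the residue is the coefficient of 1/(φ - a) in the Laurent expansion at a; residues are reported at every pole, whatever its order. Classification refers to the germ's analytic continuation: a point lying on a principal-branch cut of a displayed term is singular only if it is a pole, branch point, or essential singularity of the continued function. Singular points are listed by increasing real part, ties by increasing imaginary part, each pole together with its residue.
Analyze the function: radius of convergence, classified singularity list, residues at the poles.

Radius of convergence at 0: 2/3.
At -1: an algebraic (square-root) branch point.
At -2/3: a pole of order 1; residue -18.

Denominator factor (φ + 2/3): pole of order 1 at -2/3, modulus 2/3.
Branch term (2/3)*sqrt(1 - φ/(-1)): its argument vanishes at φ = -1, a square-root branch point, modulus 1.
The radius of convergence is the smallest modulus among the singular points: 2/3.
The branch term is analytic at -2/3 and contributes nothing to the residue; only the rational part matters.
At the order-1 pole -2/3 set g(φ) = (φ - (-2/3))*(rational part) = -18.
Simple pole: residue = g(a) at a = -2/3, which is -18.
List the singular points by increasing real part (a conjugate pair: the negative imaginary part first).


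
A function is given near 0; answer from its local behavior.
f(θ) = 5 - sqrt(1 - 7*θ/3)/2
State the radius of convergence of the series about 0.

The radius of convergence is 3/7.

Branch term (-1/2)*sqrt(1 - θ/(3/7)): its argument vanishes at θ = 3/7, a square-root branch point, modulus 3/7.
The radius of convergence is the smallest modulus among the singular points: 3/7.


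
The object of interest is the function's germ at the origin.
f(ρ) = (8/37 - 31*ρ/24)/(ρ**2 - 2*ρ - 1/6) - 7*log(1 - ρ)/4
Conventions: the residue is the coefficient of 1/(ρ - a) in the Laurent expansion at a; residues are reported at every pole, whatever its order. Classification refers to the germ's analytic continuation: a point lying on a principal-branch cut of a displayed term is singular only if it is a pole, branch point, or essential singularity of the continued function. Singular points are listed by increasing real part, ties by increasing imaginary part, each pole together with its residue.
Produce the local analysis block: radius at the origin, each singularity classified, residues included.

Denominator factor (ρ**2 - 2*ρ - 1/6): discriminant 14/3, real irrational roots 1 + (1/6)*sqrt(42) and 1 - (1/6)*sqrt(42); poles of order 1, moduli 1 + (1/6)*sqrt(42) and -1 + (1/6)*sqrt(42).
Branch term (-7/4)*log(1 - ρ/(1)): its argument vanishes at ρ = 1, a logarithmic branch point, modulus 1.
The radius of convergence is the smallest modulus among the singular points: -1 + (1/6)*sqrt(42).
The branch term is analytic at 1 - (1/6)*sqrt(42) and contributes nothing to the residue; only the rational part matters.
The factor ρ**2 - 2*ρ - 1/6 splits as (ρ - a)(ρ - a') with a = 1 - (1/6)*sqrt(42), a' = 1 + (1/6)*sqrt(42). At the order-1 pole a set g(ρ) = (ρ - a)*(rational part) = [8/37 - 31*ρ/24] / (ρ - a').
Simple pole: residue = g(a) at a = 1 - (1/6)*sqrt(42), which is -31/48 + (955/12432)*sqrt(42).
The branch term is analytic at 1 + (1/6)*sqrt(42) and contributes nothing to the residue; only the rational part matters.
The factor ρ**2 - 2*ρ - 1/6 splits as (ρ - a)(ρ - a') with a = 1 + (1/6)*sqrt(42), a' = 1 - (1/6)*sqrt(42). At the order-1 pole a set g(ρ) = (ρ - a)*(rational part) = [8/37 - 31*ρ/24] / (ρ - a').
Simple pole: residue = g(a) at a = 1 + (1/6)*sqrt(42), which is -31/48 - (955/12432)*sqrt(42).
List the singular points by increasing real part (a conjugate pair: the negative imaginary part first).

Radius of convergence at 0: -1 + (1/6)*sqrt(42).
At 1 - (1/6)*sqrt(42): a pole of order 1; residue -31/48 + (955/12432)*sqrt(42).
At 1: a logarithmic branch point.
At 1 + (1/6)*sqrt(42): a pole of order 1; residue -31/48 - (955/12432)*sqrt(42).


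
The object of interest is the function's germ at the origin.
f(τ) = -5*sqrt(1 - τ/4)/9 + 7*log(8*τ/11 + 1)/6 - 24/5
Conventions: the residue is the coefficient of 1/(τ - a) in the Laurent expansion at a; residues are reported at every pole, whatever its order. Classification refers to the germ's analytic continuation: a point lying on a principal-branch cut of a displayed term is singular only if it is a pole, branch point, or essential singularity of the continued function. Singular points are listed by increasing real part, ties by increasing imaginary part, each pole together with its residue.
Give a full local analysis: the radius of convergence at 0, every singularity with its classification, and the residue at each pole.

Radius of convergence at 0: 11/8.
At -11/8: a logarithmic branch point.
At 4: an algebraic (square-root) branch point.

Branch term (-5/9)*sqrt(1 - τ/(4)): its argument vanishes at τ = 4, a square-root branch point, modulus 4.
Branch term (7/6)*log(1 - τ/(-11/8)): its argument vanishes at τ = -11/8, a logarithmic branch point, modulus 11/8.
The radius of convergence is the smallest modulus among the singular points: 11/8.
List the singular points by increasing real part (a conjugate pair: the negative imaginary part first).
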